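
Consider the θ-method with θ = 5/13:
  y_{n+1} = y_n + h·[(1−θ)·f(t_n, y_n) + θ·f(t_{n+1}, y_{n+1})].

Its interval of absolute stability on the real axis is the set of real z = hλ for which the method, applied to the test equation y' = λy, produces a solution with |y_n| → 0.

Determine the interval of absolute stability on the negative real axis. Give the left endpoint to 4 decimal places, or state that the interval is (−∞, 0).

With y'=λy (z=hλ):
  y_{n+1} = y_n + z·[8/13·y_n + 5/13·y_{n+1}] ⇒ (1 − 5/13z)y_{n+1} = (1 + 8/13z)y_n
  ⇒ R(z) = (1 + 8/13z)/(1 − 5/13z).

Boundary: |R(x)|=1, x<0.
x=-0.33: |R|=0.7072
R=−1: 1+8/13x = −1+5/13x ⇒ -3/13x=2 ⇒ x=2/(-3/13)=-8.6667
Confirm numerically:
  x=-8.012: |R|=0.96299 <1
  x=-7.952: |R|=0.95936 <1
  x=-7.892: |R|=0.95570 <1
  x=-7.398: |R|=0.92386 <1
  x=-9.094: |R|=1.02193 >1
  x=-8.831: |R|=1.00863 >1
Stable set (-8.6667, 0).

z∈(-8.6667,0).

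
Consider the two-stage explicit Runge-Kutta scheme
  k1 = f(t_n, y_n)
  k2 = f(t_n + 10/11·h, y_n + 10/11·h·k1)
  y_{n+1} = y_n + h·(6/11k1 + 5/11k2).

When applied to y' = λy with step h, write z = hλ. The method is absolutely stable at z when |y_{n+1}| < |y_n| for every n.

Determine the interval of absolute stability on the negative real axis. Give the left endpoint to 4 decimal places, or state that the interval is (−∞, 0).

(-2.4200, 0).

Test eqn y'=λy, z=hλ:
  k1=λy_n ⇒ h·k1=z·y_n;  k2=λ(1+10/11z)y_n ⇒ h·k2=z(1+10/11z)y_n
  y_{n+1}/y_n = 1 + 6/11z + 5/11z(1+10/11z) = 1 + z + 50/121z²
  so R(z) = 1 + z + 50/121z².

Boundary: |R(x)|=1, x<0.
x=-0.58: |R|=0.5590
R=1: x+50/121x²=0 ⇒ x=−121/50=-2.4200; min R=1−1/(4·50/121)=0.3950>−1
Confirm numerically:
  x=-1.440: |R|=0.41686 <1
  x=-1.095: |R|=0.40046 <1
  x=-1.030: |R|=0.40839 <1
  x=-2.978: |R|=1.68666 >1
  x=-2.544: |R|=1.13035 >1
  x=-2.519: |R|=1.10305 >1
Stable set (-2.4200, 0).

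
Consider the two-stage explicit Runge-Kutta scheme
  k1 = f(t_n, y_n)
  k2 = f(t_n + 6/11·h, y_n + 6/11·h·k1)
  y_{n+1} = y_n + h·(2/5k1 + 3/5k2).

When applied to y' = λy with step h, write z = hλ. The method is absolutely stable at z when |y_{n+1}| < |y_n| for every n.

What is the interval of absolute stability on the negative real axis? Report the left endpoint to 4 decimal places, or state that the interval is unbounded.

On y'=λy, z=hλ:
  k1=λy_n ⇒ h·k1=z·y_n;  k2=λ(1+6/11z)y_n ⇒ h·k2=z(1+6/11z)y_n
  y_{n+1}/y_n = 1 + 2/5z + 3/5z(1+6/11z) = 1 + z + 18/55z²
  Hence R(z) = 1 + z + 18/55z².

Solve |R(x)|<1 on ℝ⁻.
x=-1.64: |R|=0.2402
R=1: x+18/55x²=0 ⇒ x=−55/18=-3.0556; min R=1−1/(4·18/55)=0.2361>−1
Confirm numerically:
  x=-2.996: |R|=0.94161 <1
  x=-2.286: |R|=0.42426 <1
  x=-1.299: |R|=0.25324 <1
  x=-3.460: |R|=1.45798 >1
  x=-3.258: |R|=1.21586 >1
So |R|<1 on (-3.0556, 0).

(-3.0556, 0).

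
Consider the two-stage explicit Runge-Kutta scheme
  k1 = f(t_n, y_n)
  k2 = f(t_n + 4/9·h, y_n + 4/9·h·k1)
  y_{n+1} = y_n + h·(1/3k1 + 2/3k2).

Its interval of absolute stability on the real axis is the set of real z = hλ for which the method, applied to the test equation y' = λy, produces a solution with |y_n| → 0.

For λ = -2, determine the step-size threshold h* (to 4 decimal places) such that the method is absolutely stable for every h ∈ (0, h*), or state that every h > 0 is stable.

Test eqn y'=λy, z=hλ:
  k1=λy_n ⇒ h·k1=z·y_n;  k2=λ(1+4/9z)y_n ⇒ h·k2=z(1+4/9z)y_n
  y_{n+1}/y_n = 1 + 1/3z + 2/3z(1+4/9z) = 1 + z + 8/27z²
  ⇒ R(z) = 1 + z + 8/27z².

Find x<0 with |R(x)|<1.
x=-0.56: |R|=0.5329
R=1: x+8/27x²=0 ⇒ x=−27/8=-3.3750; min R=1−1/(4·8/27)=0.1562>−1
Confirm numerically:
  x=-3.109: |R|=0.75496 <1
  x=-1.660: |R|=0.15647 <1
  x=-1.603: |R|=0.15837 <1
  x=-3.718: |R|=1.37786 >1
  x=-3.572: |R|=1.20850 >1
  x=-3.540: |R|=1.17307 >1
So |R|<1 on (-3.3750, 0).

(-3.3750,0); λ=-2 ⇒ h* = (27/8)/2 = 1.6875.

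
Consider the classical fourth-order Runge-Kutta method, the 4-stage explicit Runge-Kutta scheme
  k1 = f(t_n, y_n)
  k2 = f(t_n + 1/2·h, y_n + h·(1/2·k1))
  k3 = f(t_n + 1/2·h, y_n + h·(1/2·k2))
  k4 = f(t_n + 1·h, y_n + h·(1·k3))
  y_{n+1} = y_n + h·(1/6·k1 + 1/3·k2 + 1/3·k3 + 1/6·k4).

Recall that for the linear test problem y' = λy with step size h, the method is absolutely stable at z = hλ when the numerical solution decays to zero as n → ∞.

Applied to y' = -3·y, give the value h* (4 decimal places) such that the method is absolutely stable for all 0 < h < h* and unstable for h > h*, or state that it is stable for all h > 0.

Set f=λy, z=hλ:
  order 4, 4-stage ⇒ R(z)=1+z+z^2/2+z^3/6+z^4/24
  (e.g. R(-0.79)=0.45611, |R|=0.45611)

Need |R(x)|<1, x<0.
x=-0.79: |R|=0.4561
|R(-2.61)|=0.7663 |R(-2.4)|=0.5584 |R(-1.27)|=0.3034
Bisect:
  x_lo=-3.1451 |R|=1.6926  x_hi=-0.3924 |R|=0.6755
  mid=-1.76878 |R|=0.28105 →hi
  mid=-2.45695 |R|=0.60777 →hi
  mid=-2.80104 |R|=1.02400 →lo
  mid=-2.62899 |R|=0.78881 →hi
  mid=-2.71502 |R|=0.89911 →hi
  mid=-2.75803 |R|=0.95966 →hi
  mid=-2.77953 |R|=0.99135 →hi
  ...
  [-2.78541,-2.78524] ⇒ x*=-2.7853
So |R|<1 on (-2.7853, 0).

(-2.7853,0); λ=-3 ⇒ h* = 0.9284.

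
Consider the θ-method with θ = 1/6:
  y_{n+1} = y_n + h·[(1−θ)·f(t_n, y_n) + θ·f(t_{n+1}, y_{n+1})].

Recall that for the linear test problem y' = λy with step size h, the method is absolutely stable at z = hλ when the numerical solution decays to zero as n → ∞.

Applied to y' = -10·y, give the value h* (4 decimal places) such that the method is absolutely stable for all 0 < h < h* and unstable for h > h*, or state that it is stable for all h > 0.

Set f=λy, z=hλ:
  y_{n+1} = y_n + z·[5/6·y_n + 1/6·y_{n+1}] ⇒ (1 − 1/6z)y_{n+1} = (1 + 5/6z)y_n
  Hence R(z) = (1 + 5/6z)/(1 − 1/6z).

Boundary: |R(x)|=1, x<0.
x=-1.28: |R|=0.0549
R=−1: 1+5/6x = −1+1/6x ⇒ -2/3x=2 ⇒ x=2/(-2/3)=-3.0000
Confirm numerically:
  x=-2.868: |R|=0.94046 <1
  x=-2.831: |R|=0.92345 <1
  x=-2.477: |R|=0.75321 <1
  x=-1.244: |R|=0.03037 <1
  x=-3.453: |R|=1.19169 >1
  x=-3.140: |R|=1.06127 >1
  x=-3.105: |R|=1.04613 >1
Stable set (-3.0000, 0).

(-3.0000,0); λ=-10 ⇒ h* = (3)/10 = 0.3000.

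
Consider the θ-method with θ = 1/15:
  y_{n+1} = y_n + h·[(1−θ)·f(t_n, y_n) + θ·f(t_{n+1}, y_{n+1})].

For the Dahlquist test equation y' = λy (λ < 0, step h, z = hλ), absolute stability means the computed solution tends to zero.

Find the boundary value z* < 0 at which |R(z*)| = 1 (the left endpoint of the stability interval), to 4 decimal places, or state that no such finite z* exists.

Test eqn y'=λy, z=hλ:
  y_{n+1} = y_n + z·[14/15·y_n + 1/15·y_{n+1}] ⇒ (1 − 1/15z)y_{n+1} = (1 + 14/15z)y_n
  so R(z) = (1 + 14/15z)/(1 − 1/15z).

Need |R(x)|<1, x<0.
x=-1.42: |R|=0.2972
R=−1: 1+14/15x = −1+1/15x ⇒ -13/15x=2 ⇒ x=2/(-13/15)=-2.3077
Confirm numerically:
  x=-1.531: |R|=0.38921 <1
  x=-1.354: |R|=0.24190 <1
  x=-0.996: |R|=0.06602 <1
  x=-2.813: |R|=1.36878 >1
  x=-2.655: |R|=1.25573 >1
  x=-2.625: |R|=1.23404 >1
Interval (-2.3077, 0).

left endpoint -2.3077.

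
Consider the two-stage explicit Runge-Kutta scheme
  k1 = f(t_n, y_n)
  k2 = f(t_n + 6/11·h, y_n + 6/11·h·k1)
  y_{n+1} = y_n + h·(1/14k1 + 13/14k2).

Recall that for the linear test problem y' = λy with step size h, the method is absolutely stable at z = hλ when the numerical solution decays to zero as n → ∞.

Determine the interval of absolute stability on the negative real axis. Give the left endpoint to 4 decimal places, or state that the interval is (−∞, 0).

(-1.9744, 0).

Test eqn y'=λy, z=hλ:
  k1=λy_n ⇒ h·k1=z·y_n;  k2=λ(1+6/11z)y_n ⇒ h·k2=z(1+6/11z)y_n
  y_{n+1}/y_n = 1 + 1/14z + 13/14z(1+6/11z) = 1 + z + 39/77z²
  ⇒ R(z) = 1 + z + 39/77z².

Find x<0 with |R(x)|<1.
x=-0.41: |R|=0.6751
R=1: x+39/77x²=0 ⇒ x=−77/39=-1.9744; min R=1−1/(4·39/77)=0.5064>−1
Confirm numerically:
  x=-1.636: |R|=0.71963 <1
  x=-1.027: |R|=0.50721 <1
  x=-0.938: |R|=0.50764 <1
  x=-0.882: |R|=0.51201 <1
  x=-2.381: |R|=1.49039 >1
  x=-2.244: |R|=1.30647 >1
  x=-2.235: |R|=1.29505 >1
Stable set (-1.9744, 0).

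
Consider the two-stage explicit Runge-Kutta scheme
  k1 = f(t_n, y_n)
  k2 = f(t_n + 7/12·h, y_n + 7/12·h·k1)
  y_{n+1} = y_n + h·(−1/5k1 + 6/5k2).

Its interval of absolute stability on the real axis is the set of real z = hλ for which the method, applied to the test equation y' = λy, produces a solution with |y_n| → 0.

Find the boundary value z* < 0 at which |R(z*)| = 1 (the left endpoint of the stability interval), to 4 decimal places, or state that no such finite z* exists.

On y'=λy, z=hλ:
  k1=λy_n ⇒ h·k1=z·y_n;  k2=λ(1+7/12z)y_n ⇒ h·k2=z(1+7/12z)y_n
  y_{n+1}/y_n = 1 − 1/5z + 6/5z(1+7/12z) = 1 + z + 7/10z²
  Hence R(z) = 1 + z + 7/10z².

Need |R(x)|<1, x<0.
x=-1.22: |R|=0.8219
R=1: x+7/10x²=0 ⇒ x=−10/7=-1.4286; min R=1−1/(4·7/10)=0.6429>−1
Confirm numerically:
  x=-0.952: |R|=0.68241 <1
  x=-0.951: |R|=0.68208 <1
  x=-0.879: |R|=0.66185 <1
  x=-0.840: |R|=0.65392 <1
  x=-1.926: |R|=1.67063 >1
  x=-1.864: |R|=1.56815 >1
  x=-1.678: |R|=1.29298 >1
Stable set (-1.4286, 0).

z* = -1.4286.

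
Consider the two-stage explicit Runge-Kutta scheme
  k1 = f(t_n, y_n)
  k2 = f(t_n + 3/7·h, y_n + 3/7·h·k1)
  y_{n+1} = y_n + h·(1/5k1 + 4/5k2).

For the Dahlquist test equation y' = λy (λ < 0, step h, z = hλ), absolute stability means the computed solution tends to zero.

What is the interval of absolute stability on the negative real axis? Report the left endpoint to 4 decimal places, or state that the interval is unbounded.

Set f=λy, z=hλ:
  k1=λy_n ⇒ h·k1=z·y_n;  k2=λ(1+3/7z)y_n ⇒ h·k2=z(1+3/7z)y_n
  y_{n+1}/y_n = 1 + 1/5z + 4/5z(1+3/7z) = 1 + z + 12/35z²
  ⇒ R(z) = 1 + z + 12/35z².

Find x<0 with |R(x)|<1.
x=-0.36: |R|=0.6844
R=1: x+12/35x²=0 ⇒ x=−35/12=-2.9167; min R=1−1/(4·12/35)=0.2708>−1
Confirm numerically:
  x=-2.548: |R|=0.67793 <1
  x=-2.113: |R|=0.41778 <1
  x=-1.260: |R|=0.28432 <1
  x=-3.489: |R|=1.68464 >1
  x=-2.948: |R|=1.03167 >1
Stable set (-2.9167, 0).

(-2.9167, 0).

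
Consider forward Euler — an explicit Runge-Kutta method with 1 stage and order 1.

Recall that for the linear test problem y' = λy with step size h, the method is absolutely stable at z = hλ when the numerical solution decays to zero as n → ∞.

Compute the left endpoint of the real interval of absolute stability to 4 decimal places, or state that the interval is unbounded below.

left endpoint -2.0000.

On y'=λy, z=hλ:
  order 1, 1-stage ⇒ R(z)=1+z
  (e.g. R(-0.46)=0.54000, |R|=0.54000)

Need |R(x)|<1, x<0.
x=-0.46: |R|=0.5400
|R(-1.97)|=0.9700 |R(-1.84)|=0.8400 |R(-0.62)|=0.3800
Bisect:
  x_lo=-2.8521 |R|=1.8521  x_hi=-0.0814 |R|=0.9186
  mid=-1.46676 |R|=0.46676 →hi
  mid=-2.15945 |R|=1.15945 →lo
  mid=-1.81311 |R|=0.81311 →hi
  mid=-1.98628 |R|=0.98628 →hi
  mid=-2.07286 |R|=1.07286 →lo
  mid=-2.02957 |R|=1.02957 →lo
  mid=-2.00792 |R|=1.00792 →lo
  mid=-1.99710 |R|=0.99710 →hi
  mid=-2.00251 |R|=1.00251 →lo
  mid=-1.99980 |R|=0.99980 →hi
  ...
  [-2.00014,-1.99997] ⇒ x*=-2.0000
Stable set (-2.0000, 0).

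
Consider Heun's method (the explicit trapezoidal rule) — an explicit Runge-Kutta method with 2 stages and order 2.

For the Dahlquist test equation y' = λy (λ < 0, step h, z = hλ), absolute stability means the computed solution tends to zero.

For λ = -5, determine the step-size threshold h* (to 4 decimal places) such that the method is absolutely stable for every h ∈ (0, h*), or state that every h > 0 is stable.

(-2.0000,0); λ=-5 ⇒ h* = 0.4000.

On y'=λy, z=hλ:
  order 2, 2-stage ⇒ R(z)=1+z+z^2/2
  (e.g. R(-1.78)=0.80420, |R|=0.80420)

Need |R(x)|<1, x<0.
x=-1.78: |R|=0.8042
|R(-2.12)|=1.1272 |R(-1.8)|=0.8200 |R(-1.15)|=0.5112
Bisect:
  x_lo=-2.8412 |R|=2.1951  x_hi=-0.1823 |R|=0.8343
  mid=-1.51176 |R|=0.63095 →hi
  mid=-2.17649 |R|=1.19207 →lo
  mid=-1.84412 |R|=0.85627 →hi
  mid=-2.01031 |R|=1.01036 →lo
  mid=-1.92722 |R|=0.92987 →hi
  mid=-1.96876 |R|=0.96925 →hi
  mid=-1.98954 |R|=0.98959 →hi
  ...
  [-2.00008,-1.99992] ⇒ x*=-2.0000
Stable set (-2.0000, 0).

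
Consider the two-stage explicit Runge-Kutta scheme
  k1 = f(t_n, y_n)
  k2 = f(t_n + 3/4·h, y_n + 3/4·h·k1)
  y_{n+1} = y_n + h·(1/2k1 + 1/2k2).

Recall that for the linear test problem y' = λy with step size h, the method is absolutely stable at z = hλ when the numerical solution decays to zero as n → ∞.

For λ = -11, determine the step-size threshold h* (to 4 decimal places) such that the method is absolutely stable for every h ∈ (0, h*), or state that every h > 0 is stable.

(-2.6667,0); λ=-11 ⇒ h* = (8/3)/11 = 0.2424.

With y'=λy (z=hλ):
  k1=λy_n ⇒ h·k1=z·y_n;  k2=λ(1+3/4z)y_n ⇒ h·k2=z(1+3/4z)y_n
  y_{n+1}/y_n = 1 + 1/2z + 1/2z(1+3/4z) = 1 + z + 3/8z²
  Hence R(z) = 1 + z + 3/8z².

Find x<0 with |R(x)|<1.
x=-0.54: |R|=0.5694
R=1: x+3/8x²=0 ⇒ x=−8/3=-2.6667; min R=1−1/(4·3/8)=0.3333>−1
Confirm numerically:
  x=-2.178: |R|=0.60088 <1
  x=-1.552: |R|=0.35126 <1
  x=-1.275: |R|=0.33461 <1
  x=-3.099: |R|=1.50243 >1
  x=-3.073: |R|=1.46825 >1
  x=-2.867: |R|=1.21538 >1
Interval (-2.6667, 0).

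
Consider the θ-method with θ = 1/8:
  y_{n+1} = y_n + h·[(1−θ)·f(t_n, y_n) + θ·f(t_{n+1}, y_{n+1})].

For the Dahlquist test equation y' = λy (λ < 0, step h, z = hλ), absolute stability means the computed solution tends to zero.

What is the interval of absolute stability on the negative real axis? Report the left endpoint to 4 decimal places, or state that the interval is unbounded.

(-2.6667, 0).

Test eqn y'=λy, z=hλ:
  y_{n+1} = y_n + z·[7/8·y_n + 1/8·y_{n+1}] ⇒ (1 − 1/8z)y_{n+1} = (1 + 7/8z)y_n
  Hence R(z) = (1 + 7/8z)/(1 − 1/8z).

Find x<0 with |R(x)|<1.
x=-0.44: |R|=0.5829
R=−1: 1+7/8x = −1+1/8x ⇒ -3/4x=2 ⇒ x=2/(-3/4)=-2.6667
Confirm numerically:
  x=-1.799: |R|=0.46872 <1
  x=-1.418: |R|=0.20450 <1
  x=-1.242: |R|=0.07509 <1
  x=-1.225: |R|=0.06233 <1
  x=-3.169: |R|=1.26985 >1
  x=-3.085: |R|=1.22643 >1
So |R|<1 on (-2.6667, 0).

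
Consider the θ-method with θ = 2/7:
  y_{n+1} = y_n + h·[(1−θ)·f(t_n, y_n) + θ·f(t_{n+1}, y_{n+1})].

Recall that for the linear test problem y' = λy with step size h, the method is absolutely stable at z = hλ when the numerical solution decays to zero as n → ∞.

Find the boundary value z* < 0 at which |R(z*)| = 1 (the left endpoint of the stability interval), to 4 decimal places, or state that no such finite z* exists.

left endpoint -4.6667.

With y'=λy (z=hλ):
  y_{n+1} = y_n + z·[5/7·y_n + 2/7·y_{n+1}] ⇒ (1 − 2/7z)y_{n+1} = (1 + 5/7z)y_n
  R(z) = (1 + 5/7z)/(1 − 2/7z).

Need |R(x)|<1, x<0.
x=-0.85: |R|=0.3161
R=−1: 1+5/7x = −1+2/7x ⇒ -3/7x=2 ⇒ x=2/(-3/7)=-4.6667
Confirm numerically:
  x=-3.450: |R|=0.73741 <1
  x=-2.478: |R|=0.45082 <1
  x=-2.198: |R|=0.35012 <1
  x=-5.263: |R|=1.10208 >1
  x=-5.022: |R|=1.06254 >1
Interval (-4.6667, 0).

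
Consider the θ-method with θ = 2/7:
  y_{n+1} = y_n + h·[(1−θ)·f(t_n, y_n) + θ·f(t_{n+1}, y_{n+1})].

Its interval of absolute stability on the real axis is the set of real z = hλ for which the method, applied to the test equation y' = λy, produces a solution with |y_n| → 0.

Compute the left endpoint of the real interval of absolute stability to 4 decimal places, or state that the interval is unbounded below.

Test eqn y'=λy, z=hλ:
  y_{n+1} = y_n + z·[5/7·y_n + 2/7·y_{n+1}] ⇒ (1 − 2/7z)y_{n+1} = (1 + 5/7z)y_n
  Hence R(z) = (1 + 5/7z)/(1 − 2/7z).

Find x<0 with |R(x)|<1.
x=-0.63: |R|=0.4661
R=−1: 1+5/7x = −1+2/7x ⇒ -3/7x=2 ⇒ x=2/(-3/7)=-4.6667
Confirm numerically:
  x=-4.294: |R|=0.92828 <1
  x=-3.812: |R|=0.82467 <1
  x=-3.636: |R|=0.78335 <1
  x=-2.861: |R|=0.57420 <1
  x=-4.916: |R|=1.04444 >1
  x=-4.883: |R|=1.03871 >1
So |R|<1 on (-4.6667, 0).

left endpoint -4.6667.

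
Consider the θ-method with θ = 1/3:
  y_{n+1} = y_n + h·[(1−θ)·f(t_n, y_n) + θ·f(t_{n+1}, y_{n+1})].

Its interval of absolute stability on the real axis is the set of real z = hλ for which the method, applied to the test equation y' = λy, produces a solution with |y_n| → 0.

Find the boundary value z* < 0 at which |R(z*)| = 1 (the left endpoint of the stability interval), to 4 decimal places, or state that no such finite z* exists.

left endpoint -6.0000.

Set f=λy, z=hλ:
  y_{n+1} = y_n + z·[2/3·y_n + 1/3·y_{n+1}] ⇒ (1 − 1/3z)y_{n+1} = (1 + 2/3z)y_n
  so R(z) = (1 + 2/3z)/(1 − 1/3z).

Solve |R(x)|<1 on ℝ⁻.
x=-1.62: |R|=0.0519
R=−1: 1+2/3x = −1+1/3x ⇒ -1/3x=2 ⇒ x=2/(-1/3)=-6.0000
Confirm numerically:
  x=-5.611: |R|=0.95483 <1
  x=-4.917: |R|=0.86321 <1
  x=-3.127: |R|=0.53109 <1
  x=-2.439: |R|=0.34528 <1
  x=-6.554: |R|=1.05799 >1
  x=-6.124: |R|=1.01359 >1
  x=-6.112: |R|=1.01229 >1
Stable set (-6.0000, 0).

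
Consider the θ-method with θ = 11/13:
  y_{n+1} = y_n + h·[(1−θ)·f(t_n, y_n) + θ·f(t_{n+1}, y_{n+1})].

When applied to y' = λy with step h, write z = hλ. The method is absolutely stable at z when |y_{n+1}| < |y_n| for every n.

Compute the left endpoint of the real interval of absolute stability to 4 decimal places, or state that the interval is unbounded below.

With y'=λy (z=hλ):
  y_{n+1} = y_n + z·[2/13·y_n + 11/13·y_{n+1}] ⇒ (1 − 11/13z)y_{n+1} = (1 + 2/13z)y_n
  so R(z) = (1 + 2/13z)/(1 − 11/13z).

Solve |R(x)|<1 on ℝ⁻.
x=-0.39: |R|=0.7068
x=-2: |R|=0.2571
x=-10: |R|=0.0569
x=-100: |R|=0.1680
θ=11/13≥1/2 ⇒ |1+2/13x|<|1−11/13x| ∀x<0 ⇒ stable on all of ℝ⁻.

unbounded; (−∞, 0).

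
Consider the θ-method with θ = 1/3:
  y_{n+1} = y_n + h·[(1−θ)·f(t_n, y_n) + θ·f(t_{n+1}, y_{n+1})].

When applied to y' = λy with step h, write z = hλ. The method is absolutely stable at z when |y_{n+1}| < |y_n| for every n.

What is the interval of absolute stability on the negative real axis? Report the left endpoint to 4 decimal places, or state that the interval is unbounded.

(-6.0000, 0).

Test eqn y'=λy, z=hλ:
  y_{n+1} = y_n + z·[2/3·y_n + 1/3·y_{n+1}] ⇒ (1 − 1/3z)y_{n+1} = (1 + 2/3z)y_n
  ⇒ R(z) = (1 + 2/3z)/(1 − 1/3z).

Solve |R(x)|<1 on ℝ⁻.
x=-1.32: |R|=0.0833
R=−1: 1+2/3x = −1+1/3x ⇒ -1/3x=2 ⇒ x=2/(-1/3)=-6.0000
Confirm numerically:
  x=-5.586: |R|=0.95178 <1
  x=-4.147: |R|=0.74073 <1
  x=-4.028: |R|=0.71941 <1
  x=-6.585: |R|=1.06103 >1
  x=-6.483: |R|=1.05093 >1
  x=-6.437: |R|=1.04631 >1
So |R|<1 on (-6.0000, 0).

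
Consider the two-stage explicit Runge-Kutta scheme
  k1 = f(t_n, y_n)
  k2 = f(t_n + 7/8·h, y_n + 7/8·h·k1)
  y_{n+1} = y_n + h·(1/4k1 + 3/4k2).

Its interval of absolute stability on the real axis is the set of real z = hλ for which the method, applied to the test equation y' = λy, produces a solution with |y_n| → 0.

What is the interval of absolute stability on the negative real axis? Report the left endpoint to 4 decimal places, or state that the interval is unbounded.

(-1.5238, 0).

Set f=λy, z=hλ:
  k1=λy_n ⇒ h·k1=z·y_n;  k2=λ(1+7/8z)y_n ⇒ h·k2=z(1+7/8z)y_n
  y_{n+1}/y_n = 1 + 1/4z + 3/4z(1+7/8z) = 1 + z + 21/32z²
  R(z) = 1 + z + 21/32z².

Need |R(x)|<1, x<0.
x=-1.36: |R|=0.8538
R=1: x+21/32x²=0 ⇒ x=−32/21=-1.5238; min R=1−1/(4·21/32)=0.6190>−1
Confirm numerically:
  x=-1.353: |R|=0.84834 <1
  x=-1.090: |R|=0.68969 <1
  x=-0.718: |R|=0.62031 <1
  x=-2.034: |R|=1.68101 >1
  x=-1.823: |R|=1.35793 >1
So |R|<1 on (-1.5238, 0).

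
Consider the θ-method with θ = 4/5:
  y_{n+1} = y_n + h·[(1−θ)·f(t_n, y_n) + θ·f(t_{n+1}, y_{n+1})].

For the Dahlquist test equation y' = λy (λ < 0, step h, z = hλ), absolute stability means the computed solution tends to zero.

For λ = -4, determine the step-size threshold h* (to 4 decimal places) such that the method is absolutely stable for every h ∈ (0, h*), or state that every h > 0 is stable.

Test eqn y'=λy, z=hλ:
  y_{n+1} = y_n + z·[1/5·y_n + 4/5·y_{n+1}] ⇒ (1 − 4/5z)y_{n+1} = (1 + 1/5z)y_n
  so R(z) = (1 + 1/5z)/(1 − 4/5z).

Need |R(x)|<1, x<0.
x=-1.08: |R|=0.4206
x=-2: |R|=0.2308
x=-10: |R|=0.1111
x=-100: |R|=0.2346
θ=4/5≥1/2 ⇒ |1+1/5x|<|1−4/5x| ∀x<0 ⇒ interval (−∞,0).

(−∞, 0) — no finite endpoint. Any h>0 works for λ=-4.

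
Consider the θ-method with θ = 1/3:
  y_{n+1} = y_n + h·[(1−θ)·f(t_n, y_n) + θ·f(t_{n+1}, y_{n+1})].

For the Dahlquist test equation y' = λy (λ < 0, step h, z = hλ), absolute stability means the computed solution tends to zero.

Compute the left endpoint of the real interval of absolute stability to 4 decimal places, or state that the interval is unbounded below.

z* = -6.0000.

On y'=λy, z=hλ:
  y_{n+1} = y_n + z·[2/3·y_n + 1/3·y_{n+1}] ⇒ (1 − 1/3z)y_{n+1} = (1 + 2/3z)y_n
  R(z) = (1 + 2/3z)/(1 − 1/3z).

Find x<0 with |R(x)|<1.
x=-1.23: |R|=0.1277
R=−1: 1+2/3x = −1+1/3x ⇒ -1/3x=2 ⇒ x=2/(-1/3)=-6.0000
Confirm numerically:
  x=-5.882: |R|=0.98671 <1
  x=-5.646: |R|=0.95906 <1
  x=-4.040: |R|=0.72159 <1
  x=-3.571: |R|=0.63035 <1
  x=-6.594: |R|=1.06191 >1
  x=-6.368: |R|=1.03928 >1
  x=-6.239: |R|=1.02587 >1
Stable set (-6.0000, 0).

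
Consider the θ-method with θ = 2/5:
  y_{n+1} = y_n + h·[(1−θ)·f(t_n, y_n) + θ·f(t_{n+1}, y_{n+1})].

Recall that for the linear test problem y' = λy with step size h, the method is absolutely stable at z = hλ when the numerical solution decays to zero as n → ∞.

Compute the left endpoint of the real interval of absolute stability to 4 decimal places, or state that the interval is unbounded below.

z* = -10.0000.

Set f=λy, z=hλ:
  y_{n+1} = y_n + z·[3/5·y_n + 2/5·y_{n+1}] ⇒ (1 − 2/5z)y_{n+1} = (1 + 3/5z)y_n
  R(z) = (1 + 3/5z)/(1 − 2/5z).

Solve |R(x)|<1 on ℝ⁻.
x=-0.56: |R|=0.5425
R=−1: 1+3/5x = −1+2/5x ⇒ -1/5x=2 ⇒ x=2/(-1/5)=-10.0000
Confirm numerically:
  x=-9.402: |R|=0.97488 <1
  x=-9.264: |R|=0.96872 <1
  x=-6.889: |R|=0.83433 <1
  x=-6.705: |R|=0.82102 <1
  x=-10.532: |R|=1.02041 >1
  x=-10.472: |R|=1.01819 >1
Stable set (-10.0000, 0).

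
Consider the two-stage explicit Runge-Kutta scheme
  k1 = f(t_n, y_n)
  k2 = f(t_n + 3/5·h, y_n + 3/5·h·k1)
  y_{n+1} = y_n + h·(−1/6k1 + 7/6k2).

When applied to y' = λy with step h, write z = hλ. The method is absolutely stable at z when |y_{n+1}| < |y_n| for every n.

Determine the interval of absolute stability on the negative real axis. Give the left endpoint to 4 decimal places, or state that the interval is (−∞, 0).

With y'=λy (z=hλ):
  k1=λy_n ⇒ h·k1=z·y_n;  k2=λ(1+3/5z)y_n ⇒ h·k2=z(1+3/5z)y_n
  y_{n+1}/y_n = 1 − 1/6z + 7/6z(1+3/5z) = 1 + z + 7/10z²
  so R(z) = 1 + z + 7/10z².

Find x<0 with |R(x)|<1.
x=-1.31: |R|=0.8913
R=1: x+7/10x²=0 ⇒ x=−10/7=-1.4286; min R=1−1/(4·7/10)=0.6429>−1
Confirm numerically:
  x=-0.956: |R|=0.68376 <1
  x=-0.764: |R|=0.64459 <1
  x=-0.716: |R|=0.64286 <1
  x=-1.990: |R|=1.78207 >1
  x=-1.863: |R|=1.56654 >1
Interval (-1.4286, 0).

(-1.4286, 0).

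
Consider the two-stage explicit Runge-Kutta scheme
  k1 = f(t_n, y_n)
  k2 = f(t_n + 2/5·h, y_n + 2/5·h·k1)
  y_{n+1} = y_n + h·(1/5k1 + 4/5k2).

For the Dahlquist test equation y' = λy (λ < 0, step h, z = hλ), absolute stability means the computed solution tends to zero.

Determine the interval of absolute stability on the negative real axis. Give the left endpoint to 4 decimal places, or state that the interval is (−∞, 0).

Test eqn y'=λy, z=hλ:
  k1=λy_n ⇒ h·k1=z·y_n;  k2=λ(1+2/5z)y_n ⇒ h·k2=z(1+2/5z)y_n
  y_{n+1}/y_n = 1 + 1/5z + 4/5z(1+2/5z) = 1 + z + 8/25z²
  R(z) = 1 + z + 8/25z².

Find x<0 with |R(x)|<1.
x=-0.48: |R|=0.5937
R=1: x+8/25x²=0 ⇒ x=−25/8=-3.1250; min R=1−1/(4·8/25)=0.2188>−1
Confirm numerically:
  x=-2.580: |R|=0.55005 <1
  x=-2.317: |R|=0.40092 <1
  x=-1.774: |R|=0.23306 <1
  x=-3.672: |R|=1.64275 >1
  x=-3.376: |R|=1.27116 >1
So |R|<1 on (-3.1250, 0).

(-3.1250, 0).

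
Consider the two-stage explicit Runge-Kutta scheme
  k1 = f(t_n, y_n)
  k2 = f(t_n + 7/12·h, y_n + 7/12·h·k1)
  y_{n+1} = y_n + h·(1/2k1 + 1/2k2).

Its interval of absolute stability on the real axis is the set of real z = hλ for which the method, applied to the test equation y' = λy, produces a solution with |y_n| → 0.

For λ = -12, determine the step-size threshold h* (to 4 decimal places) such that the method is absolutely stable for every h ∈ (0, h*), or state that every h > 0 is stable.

(-3.4286,0); λ=-12 ⇒ h* = (24/7)/12 = 0.2857.

Set f=λy, z=hλ:
  k1=λy_n ⇒ h·k1=z·y_n;  k2=λ(1+7/12z)y_n ⇒ h·k2=z(1+7/12z)y_n
  y_{n+1}/y_n = 1 + 1/2z + 1/2z(1+7/12z) = 1 + z + 7/24z²
  so R(z) = 1 + z + 7/24z².

Solve |R(x)|<1 on ℝ⁻.
x=-0.86: |R|=0.3557
R=1: x+7/24x²=0 ⇒ x=−24/7=-3.4286; min R=1−1/(4·7/24)=0.1429>−1
Confirm numerically:
  x=-2.367: |R|=0.26712 <1
  x=-2.010: |R|=0.16836 <1
  x=-1.664: |R|=0.14359 <1
  x=-1.626: |R|=0.14513 <1
  x=-3.765: |R|=1.36944 >1
  x=-3.549: |R|=1.12466 >1
Interval (-3.4286, 0).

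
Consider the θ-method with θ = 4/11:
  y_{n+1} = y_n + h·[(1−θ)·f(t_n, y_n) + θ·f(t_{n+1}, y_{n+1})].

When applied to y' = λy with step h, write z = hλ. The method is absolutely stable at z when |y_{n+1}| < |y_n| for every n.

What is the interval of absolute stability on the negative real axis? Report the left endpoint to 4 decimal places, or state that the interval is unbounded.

z∈(-7.3333,0).

Set f=λy, z=hλ:
  y_{n+1} = y_n + z·[7/11·y_n + 4/11·y_{n+1}] ⇒ (1 − 4/11z)y_{n+1} = (1 + 7/11z)y_n
  R(z) = (1 + 7/11z)/(1 − 4/11z).

Find x<0 with |R(x)|<1.
x=-1.49: |R|=0.0336
R=−1: 1+7/11x = −1+4/11x ⇒ -3/11x=2 ⇒ x=2/(-3/11)=-7.3333
Confirm numerically:
  x=-6.930: |R|=0.96875 <1
  x=-6.036: |R|=0.88926 <1
  x=-6.022: |R|=0.88788 <1
  x=-3.385: |R|=0.51732 <1
  x=-7.813: |R|=1.03406 >1
  x=-7.666: |R|=1.02395 >1
  x=-7.568: |R|=1.01706 >1
So |R|<1 on (-7.3333, 0).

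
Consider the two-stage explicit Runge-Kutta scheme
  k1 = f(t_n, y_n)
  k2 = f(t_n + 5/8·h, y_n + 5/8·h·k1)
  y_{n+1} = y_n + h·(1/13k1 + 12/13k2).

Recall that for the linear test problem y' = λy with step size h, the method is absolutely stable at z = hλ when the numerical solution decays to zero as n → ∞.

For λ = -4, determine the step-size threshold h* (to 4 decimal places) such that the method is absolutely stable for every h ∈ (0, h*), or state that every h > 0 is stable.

(-1.7333,0); λ=-4 ⇒ h* = (26/15)/4 = 0.4333.

On y'=λy, z=hλ:
  k1=λy_n ⇒ h·k1=z·y_n;  k2=λ(1+5/8z)y_n ⇒ h·k2=z(1+5/8z)y_n
  y_{n+1}/y_n = 1 + 1/13z + 12/13z(1+5/8z) = 1 + z + 15/26z²
  so R(z) = 1 + z + 15/26z².

Solve |R(x)|<1 on ℝ⁻.
x=-1.43: |R|=0.7497
R=1: x+15/26x²=0 ⇒ x=−26/15=-1.7333; min R=1−1/(4·15/26)=0.5667>−1
Confirm numerically:
  x=-1.621: |R|=0.89495 <1
  x=-1.515: |R|=0.80917 <1
  x=-0.877: |R|=0.56673 <1
  x=-2.189: |R|=1.57545 >1
  x=-1.817: |R|=1.08771 >1
  x=-1.759: |R|=1.02605 >1
Interval (-1.7333, 0).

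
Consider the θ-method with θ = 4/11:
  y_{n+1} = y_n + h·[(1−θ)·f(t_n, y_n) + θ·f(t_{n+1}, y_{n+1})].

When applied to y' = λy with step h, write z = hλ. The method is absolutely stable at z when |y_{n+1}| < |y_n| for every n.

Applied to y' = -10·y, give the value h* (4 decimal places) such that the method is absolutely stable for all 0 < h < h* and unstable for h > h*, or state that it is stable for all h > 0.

With y'=λy (z=hλ):
  y_{n+1} = y_n + z·[7/11·y_n + 4/11·y_{n+1}] ⇒ (1 − 4/11z)y_{n+1} = (1 + 7/11z)y_n
  Hence R(z) = (1 + 7/11z)/(1 − 4/11z).

Find x<0 with |R(x)|<1.
x=-0.42: |R|=0.6356
R=−1: 1+7/11x = −1+4/11x ⇒ -3/11x=2 ⇒ x=2/(-3/11)=-7.3333
Confirm numerically:
  x=-5.754: |R|=0.86071 <1
  x=-4.966: |R|=0.76989 <1
  x=-3.345: |R|=0.50923 <1
  x=-7.595: |R|=1.01897 >1
  x=-7.471: |R|=1.01010 >1
So |R|<1 on (-7.3333, 0).

(-7.3333,0); λ=-10 ⇒ h* = (22/3)/10 = 0.7333.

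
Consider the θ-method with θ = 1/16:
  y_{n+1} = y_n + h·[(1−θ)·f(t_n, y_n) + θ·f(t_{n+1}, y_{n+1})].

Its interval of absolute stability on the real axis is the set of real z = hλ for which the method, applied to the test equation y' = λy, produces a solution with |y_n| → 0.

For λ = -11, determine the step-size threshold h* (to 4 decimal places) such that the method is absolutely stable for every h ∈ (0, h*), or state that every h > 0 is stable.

Set f=λy, z=hλ:
  y_{n+1} = y_n + z·[15/16·y_n + 1/16·y_{n+1}] ⇒ (1 − 1/16z)y_{n+1} = (1 + 15/16z)y_n
  R(z) = (1 + 15/16z)/(1 − 1/16z).

Boundary: |R(x)|=1, x<0.
x=-0.68: |R|=0.3477
R=−1: 1+15/16x = −1+1/16x ⇒ -7/8x=2 ⇒ x=2/(-7/8)=-2.2857
Confirm numerically:
  x=-1.006: |R|=0.05351 <1
  x=-1.002: |R|=0.05705 <1
  x=-0.974: |R|=0.08189 <1
  x=-2.725: |R|=1.32844 >1
  x=-2.457: |R|=1.12992 >1
Stable set (-2.2857, 0).

(-2.2857,0); λ=-11 ⇒ h* = (16/7)/11 = 0.2078.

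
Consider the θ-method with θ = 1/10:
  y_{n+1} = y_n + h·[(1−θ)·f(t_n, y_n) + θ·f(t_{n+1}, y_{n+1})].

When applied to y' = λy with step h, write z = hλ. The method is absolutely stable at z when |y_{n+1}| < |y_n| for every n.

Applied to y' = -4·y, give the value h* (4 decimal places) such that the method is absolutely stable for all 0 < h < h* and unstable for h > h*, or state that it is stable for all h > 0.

With y'=λy (z=hλ):
  y_{n+1} = y_n + z·[9/10·y_n + 1/10·y_{n+1}] ⇒ (1 − 1/10z)y_{n+1} = (1 + 9/10z)y_n
  so R(z) = (1 + 9/10z)/(1 − 1/10z).

Find x<0 with |R(x)|<1.
x=-1.19: |R|=0.0634
R=−1: 1+9/10x = −1+1/10x ⇒ -4/5x=2 ⇒ x=2/(-4/5)=-2.5000
Confirm numerically:
  x=-1.468: |R|=0.28008 <1
  x=-1.082: |R|=0.02364 <1
  x=-1.063: |R|=0.03914 <1
  x=-3.036: |R|=1.32894 >1
  x=-2.659: |R|=1.10048 >1
So |R|<1 on (-2.5000, 0).

(-2.5000,0); λ=-4 ⇒ h* = (5/2)/4 = 0.6250.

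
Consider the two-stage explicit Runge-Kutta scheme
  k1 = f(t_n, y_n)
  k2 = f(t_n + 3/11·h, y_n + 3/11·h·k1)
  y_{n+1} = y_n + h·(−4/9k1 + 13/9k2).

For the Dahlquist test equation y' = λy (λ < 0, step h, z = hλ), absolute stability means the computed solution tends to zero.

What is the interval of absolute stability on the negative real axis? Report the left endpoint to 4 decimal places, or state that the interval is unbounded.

Set f=λy, z=hλ:
  k1=λy_n ⇒ h·k1=z·y_n;  k2=λ(1+3/11z)y_n ⇒ h·k2=z(1+3/11z)y_n
  y_{n+1}/y_n = 1 − 4/9z + 13/9z(1+3/11z) = 1 + z + 13/33z²
  so R(z) = 1 + z + 13/33z².

Solve |R(x)|<1 on ℝ⁻.
x=-0.75: |R|=0.4716
R=1: x+13/33x²=0 ⇒ x=−33/13=-2.5385; min R=1−1/(4·13/33)=0.3654>−1
Confirm numerically:
  x=-2.389: |R|=0.85934 <1
  x=-2.115: |R|=0.64718 <1
  x=-2.079: |R|=0.62370 <1
  x=-1.647: |R|=0.42160 <1
  x=-3.117: |R|=1.71039 >1
  x=-2.715: |R|=1.18882 >1
  x=-2.642: |R|=1.10776 >1
Stable set (-2.5385, 0).

(-2.5385, 0).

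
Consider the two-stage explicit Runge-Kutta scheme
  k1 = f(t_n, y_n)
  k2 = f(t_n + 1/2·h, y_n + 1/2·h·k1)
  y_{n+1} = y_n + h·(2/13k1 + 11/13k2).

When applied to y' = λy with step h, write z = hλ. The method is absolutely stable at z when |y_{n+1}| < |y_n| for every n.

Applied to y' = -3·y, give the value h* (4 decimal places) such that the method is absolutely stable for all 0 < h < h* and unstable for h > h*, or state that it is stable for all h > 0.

Test eqn y'=λy, z=hλ:
  k1=λy_n ⇒ h·k1=z·y_n;  k2=λ(1+1/2z)y_n ⇒ h·k2=z(1+1/2z)y_n
  y_{n+1}/y_n = 1 + 2/13z + 11/13z(1+1/2z) = 1 + z + 11/26z²
  Hence R(z) = 1 + z + 11/26z².

Need |R(x)|<1, x<0.
x=-0.75: |R|=0.4880
R=1: x+11/26x²=0 ⇒ x=−26/11=-2.3636; min R=1−1/(4·11/26)=0.4091>−1
Confirm numerically:
  x=-1.997: |R|=0.69023 <1
  x=-1.272: |R|=0.41253 <1
  x=-1.006: |R|=0.42217 <1
  x=-2.840: |R|=1.57237 >1
  x=-2.687: |R|=1.36760 >1
  x=-2.459: |R|=1.09921 >1
Stable set (-2.3636, 0).

(-2.3636,0); λ=-3 ⇒ h* = (26/11)/3 = 0.7879.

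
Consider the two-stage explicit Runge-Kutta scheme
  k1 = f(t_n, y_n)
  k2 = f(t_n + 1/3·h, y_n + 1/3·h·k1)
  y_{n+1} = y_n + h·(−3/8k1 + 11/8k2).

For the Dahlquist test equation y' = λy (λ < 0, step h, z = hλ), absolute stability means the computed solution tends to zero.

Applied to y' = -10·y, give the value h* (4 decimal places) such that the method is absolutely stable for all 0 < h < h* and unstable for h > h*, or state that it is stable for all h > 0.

With y'=λy (z=hλ):
  k1=λy_n ⇒ h·k1=z·y_n;  k2=λ(1+1/3z)y_n ⇒ h·k2=z(1+1/3z)y_n
  y_{n+1}/y_n = 1 − 3/8z + 11/8z(1+1/3z) = 1 + z + 11/24z²
  so R(z) = 1 + z + 11/24z².

Need |R(x)|<1, x<0.
x=-1.61: |R|=0.5780
R=1: x+11/24x²=0 ⇒ x=−24/11=-2.1818; min R=1−1/(4·11/24)=0.4545>−1
Confirm numerically:
  x=-1.982: |R|=0.81848 <1
  x=-1.697: |R|=0.62291 <1
  x=-1.180: |R|=0.45818 <1
  x=-2.708: |R|=1.65308 >1
  x=-2.345: |R|=1.17539 >1
So |R|<1 on (-2.1818, 0).

(-2.1818,0); λ=-10 ⇒ h* = (24/11)/10 = 0.2182.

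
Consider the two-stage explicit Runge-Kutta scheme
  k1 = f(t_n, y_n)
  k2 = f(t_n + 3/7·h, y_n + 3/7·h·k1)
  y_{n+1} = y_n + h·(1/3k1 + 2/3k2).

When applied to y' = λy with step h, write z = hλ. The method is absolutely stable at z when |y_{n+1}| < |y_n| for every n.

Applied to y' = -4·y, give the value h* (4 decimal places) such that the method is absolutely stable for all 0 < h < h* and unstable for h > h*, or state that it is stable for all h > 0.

(-3.5000,0); λ=-4 ⇒ h* = (7/2)/4 = 0.8750.

Set f=λy, z=hλ:
  k1=λy_n ⇒ h·k1=z·y_n;  k2=λ(1+3/7z)y_n ⇒ h·k2=z(1+3/7z)y_n
  y_{n+1}/y_n = 1 + 1/3z + 2/3z(1+3/7z) = 1 + z + 2/7z²
  R(z) = 1 + z + 2/7z².

Find x<0 with |R(x)|<1.
x=-1.68: |R|=0.1264
R=1: x+2/7x²=0 ⇒ x=−7/2=-3.5000; min R=1−1/(4·2/7)=0.1250>−1
Confirm numerically:
  x=-2.260: |R|=0.19931 <1
  x=-2.136: |R|=0.16757 <1
  x=-1.788: |R|=0.12541 <1
  x=-3.921: |R|=1.47164 >1
  x=-3.835: |R|=1.36706 >1
Interval (-3.5000, 0).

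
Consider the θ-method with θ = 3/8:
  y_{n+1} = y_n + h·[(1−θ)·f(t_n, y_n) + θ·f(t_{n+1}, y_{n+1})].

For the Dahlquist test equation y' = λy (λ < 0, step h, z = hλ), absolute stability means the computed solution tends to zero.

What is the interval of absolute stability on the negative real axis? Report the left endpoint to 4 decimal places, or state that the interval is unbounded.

(-8.0000, 0).

On y'=λy, z=hλ:
  y_{n+1} = y_n + z·[5/8·y_n + 3/8·y_{n+1}] ⇒ (1 − 3/8z)y_{n+1} = (1 + 5/8z)y_n
  Hence R(z) = (1 + 5/8z)/(1 − 3/8z).

Need |R(x)|<1, x<0.
x=-0.72: |R|=0.4331
R=−1: 1+5/8x = −1+3/8x ⇒ -1/4x=2 ⇒ x=2/(-1/4)=-8.0000
Confirm numerically:
  x=-6.822: |R|=0.91723 <1
  x=-5.414: |R|=0.78665 <1
  x=-4.105: |R|=0.61654 <1
  x=-3.314: |R|=0.47765 <1
  x=-8.588: |R|=1.03483 >1
  x=-8.078: |R|=1.00484 >1
So |R|<1 on (-8.0000, 0).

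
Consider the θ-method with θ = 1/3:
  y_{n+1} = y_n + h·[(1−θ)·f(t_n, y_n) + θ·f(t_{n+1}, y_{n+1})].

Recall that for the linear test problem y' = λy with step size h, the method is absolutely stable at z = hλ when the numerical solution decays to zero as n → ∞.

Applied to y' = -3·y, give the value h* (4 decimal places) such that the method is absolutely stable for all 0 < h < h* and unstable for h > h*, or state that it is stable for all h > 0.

(-6.0000,0); λ=-3 ⇒ h* = (6)/3 = 2.0000.

On y'=λy, z=hλ:
  y_{n+1} = y_n + z·[2/3·y_n + 1/3·y_{n+1}] ⇒ (1 − 1/3z)y_{n+1} = (1 + 2/3z)y_n
  R(z) = (1 + 2/3z)/(1 − 1/3z).

Need |R(x)|<1, x<0.
x=-1.25: |R|=0.1176
R=−1: 1+2/3x = −1+1/3x ⇒ -1/3x=2 ⇒ x=2/(-1/3)=-6.0000
Confirm numerically:
  x=-4.602: |R|=0.81610 <1
  x=-3.675: |R|=0.65169 <1
  x=-3.437: |R|=0.60183 <1
  x=-3.043: |R|=0.51067 <1
  x=-6.550: |R|=1.05759 >1
  x=-6.384: |R|=1.04092 >1
Stable set (-6.0000, 0).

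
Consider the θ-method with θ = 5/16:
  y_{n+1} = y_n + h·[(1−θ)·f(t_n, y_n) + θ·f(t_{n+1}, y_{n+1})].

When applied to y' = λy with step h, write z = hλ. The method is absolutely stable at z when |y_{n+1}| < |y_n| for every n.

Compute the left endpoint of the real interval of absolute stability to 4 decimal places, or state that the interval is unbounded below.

Set f=λy, z=hλ:
  y_{n+1} = y_n + z·[11/16·y_n + 5/16·y_{n+1}] ⇒ (1 − 5/16z)y_{n+1} = (1 + 11/16z)y_n
  so R(z) = (1 + 11/16z)/(1 − 5/16z).

Need |R(x)|<1, x<0.
x=-1.09: |R|=0.1869
R=−1: 1+11/16x = −1+5/16x ⇒ -3/8x=2 ⇒ x=2/(-3/8)=-5.3333
Confirm numerically:
  x=-4.013: |R|=0.78034 <1
  x=-3.885: |R|=0.75469 <1
  x=-3.798: |R|=0.73672 <1
  x=-2.185: |R|=0.29842 <1
  x=-5.756: |R|=1.05663 >1
  x=-5.576: |R|=1.03318 >1
  x=-5.555: |R|=1.03038 >1
Stable set (-5.3333, 0).

z* = -5.3333.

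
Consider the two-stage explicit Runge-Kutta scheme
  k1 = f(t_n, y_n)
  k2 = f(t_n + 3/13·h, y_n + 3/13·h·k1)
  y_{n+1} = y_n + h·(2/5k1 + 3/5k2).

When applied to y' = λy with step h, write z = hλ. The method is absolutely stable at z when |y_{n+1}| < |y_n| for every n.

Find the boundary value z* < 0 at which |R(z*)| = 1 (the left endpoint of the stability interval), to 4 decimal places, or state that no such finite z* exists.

z* = -7.2222.

Set f=λy, z=hλ:
  k1=λy_n ⇒ h·k1=z·y_n;  k2=λ(1+3/13z)y_n ⇒ h·k2=z(1+3/13z)y_n
  y_{n+1}/y_n = 1 + 2/5z + 3/5z(1+3/13z) = 1 + z + 9/65z²
  R(z) = 1 + z + 9/65z².

Solve |R(x)|<1 on ℝ⁻.
x=-0.51: |R|=0.5260
R=1: x+9/65x²=0 ⇒ x=−65/9=-7.2222; min R=1−1/(4·9/65)=-0.8056>−1
Confirm numerically:
  x=-6.737: |R|=0.54738 <1
  x=-5.026: |R|=0.52837 <1
  x=-4.863: |R|=0.58856 <1
  x=-3.631: |R|=0.80550 <1
  x=-7.449: |R|=1.23390 >1
  x=-7.328: |R|=1.10733 >1
Interval (-7.2222, 0).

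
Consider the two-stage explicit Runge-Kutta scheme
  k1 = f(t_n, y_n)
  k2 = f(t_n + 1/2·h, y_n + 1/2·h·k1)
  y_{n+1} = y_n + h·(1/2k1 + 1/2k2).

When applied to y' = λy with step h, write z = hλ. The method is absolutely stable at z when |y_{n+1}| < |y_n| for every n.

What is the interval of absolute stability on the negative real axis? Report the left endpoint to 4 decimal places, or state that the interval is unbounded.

With y'=λy (z=hλ):
  k1=λy_n ⇒ h·k1=z·y_n;  k2=λ(1+1/2z)y_n ⇒ h·k2=z(1+1/2z)y_n
  y_{n+1}/y_n = 1 + 1/2z + 1/2z(1+1/2z) = 1 + z + 1/4z²
  R(z) = 1 + z + 1/4z².

Solve |R(x)|<1 on ℝ⁻.
x=-1.06: |R|=0.2209
R=1: x+1/4x²=0 ⇒ x=−4=-4.0000; min R=1−1/(4·1/4)=0.0000>−1
Confirm numerically:
  x=-2.424: |R|=0.04494 <1
  x=-2.167: |R|=0.00697 <1
  x=-2.029: |R|=0.00021 <1
  x=-2.023: |R|=0.00013 <1
  x=-4.319: |R|=1.34444 >1
  x=-4.124: |R|=1.12784 >1
  x=-4.062: |R|=1.06296 >1
So |R|<1 on (-4.0000, 0).

(-4.0000, 0).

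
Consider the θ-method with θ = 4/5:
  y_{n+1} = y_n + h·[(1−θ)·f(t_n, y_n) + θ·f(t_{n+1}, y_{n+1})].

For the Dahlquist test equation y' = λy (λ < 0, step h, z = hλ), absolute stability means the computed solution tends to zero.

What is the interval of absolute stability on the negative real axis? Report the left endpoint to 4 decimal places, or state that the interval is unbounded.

With y'=λy (z=hλ):
  y_{n+1} = y_n + z·[1/5·y_n + 4/5·y_{n+1}] ⇒ (1 − 4/5z)y_{n+1} = (1 + 1/5z)y_n
  R(z) = (1 + 1/5z)/(1 − 4/5z).

Find x<0 with |R(x)|<1.
x=-1.22: |R|=0.3826
x=-2: |R|=0.2308
x=-10: |R|=0.1111
x=-100: |R|=0.2346
θ=4/5≥1/2 ⇒ |1+1/5x|<|1−4/5x| ∀x<0 ⇒ stable on all of ℝ⁻.

unbounded; (−∞, 0).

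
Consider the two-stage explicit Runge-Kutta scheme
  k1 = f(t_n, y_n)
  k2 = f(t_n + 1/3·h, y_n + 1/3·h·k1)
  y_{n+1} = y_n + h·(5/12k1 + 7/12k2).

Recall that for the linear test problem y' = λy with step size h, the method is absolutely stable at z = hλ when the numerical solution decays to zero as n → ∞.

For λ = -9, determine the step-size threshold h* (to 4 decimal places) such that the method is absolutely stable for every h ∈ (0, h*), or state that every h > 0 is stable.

Set f=λy, z=hλ:
  k1=λy_n ⇒ h·k1=z·y_n;  k2=λ(1+1/3z)y_n ⇒ h·k2=z(1+1/3z)y_n
  y_{n+1}/y_n = 1 + 5/12z + 7/12z(1+1/3z) = 1 + z + 7/36z²
  R(z) = 1 + z + 7/36z².

Solve |R(x)|<1 on ℝ⁻.
x=-0.81: |R|=0.3176
R=1: x+7/36x²=0 ⇒ x=−36/7=-5.1429; min R=1−1/(4·7/36)=-0.2857>−1
Confirm numerically:
  x=-3.415: |R|=0.14735 <1
  x=-2.838: |R|=0.27190 <1
  x=-2.332: |R|=0.27457 <1
  x=-2.059: |R|=0.23466 <1
  x=-5.703: |R|=1.62115 >1
  x=-5.407: |R|=1.27771 >1
  x=-5.392: |R|=1.26121 >1
So |R|<1 on (-5.1429, 0).

(-5.1429,0); λ=-9 ⇒ h* = (36/7)/9 = 0.5714.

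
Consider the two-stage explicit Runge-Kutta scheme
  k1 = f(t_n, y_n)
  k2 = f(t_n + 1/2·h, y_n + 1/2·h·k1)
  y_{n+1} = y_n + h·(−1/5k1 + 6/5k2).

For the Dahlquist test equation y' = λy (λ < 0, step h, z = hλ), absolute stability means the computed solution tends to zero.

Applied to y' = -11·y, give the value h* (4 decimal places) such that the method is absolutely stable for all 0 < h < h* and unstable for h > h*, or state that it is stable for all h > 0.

(-1.6667,0); λ=-11 ⇒ h* = (5/3)/11 = 0.1515.

Test eqn y'=λy, z=hλ:
  k1=λy_n ⇒ h·k1=z·y_n;  k2=λ(1+1/2z)y_n ⇒ h·k2=z(1+1/2z)y_n
  y_{n+1}/y_n = 1 − 1/5z + 6/5z(1+1/2z) = 1 + z + 3/5z²
  R(z) = 1 + z + 3/5z².

Boundary: |R(x)|=1, x<0.
x=-0.43: |R|=0.6809
R=1: x+3/5x²=0 ⇒ x=−5/3=-1.6667; min R=1−1/(4·3/5)=0.5833>−1
Confirm numerically:
  x=-1.646: |R|=0.97959 <1
  x=-1.585: |R|=0.92233 <1
  x=-0.844: |R|=0.58340 <1
  x=-0.821: |R|=0.58342 <1
  x=-2.245: |R|=1.77902 >1
  x=-2.150: |R|=1.62350 >1
  x=-2.052: |R|=1.47442 >1
Interval (-1.6667, 0).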